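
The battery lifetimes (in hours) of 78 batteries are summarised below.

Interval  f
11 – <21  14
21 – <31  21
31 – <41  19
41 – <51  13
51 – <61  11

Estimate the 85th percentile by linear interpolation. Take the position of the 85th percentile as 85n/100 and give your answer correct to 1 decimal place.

Cumulative frequencies: 14, 35, 54, 67, 78
n = 78; position = 85n/100 = 66.3.
This falls in the class 41 – <51: L = 41, F = 54, f = 13, h = 10.
85th percentile ≈ 41 + ((66.3 − 54) / 13) × 10 = 50.4615

50.5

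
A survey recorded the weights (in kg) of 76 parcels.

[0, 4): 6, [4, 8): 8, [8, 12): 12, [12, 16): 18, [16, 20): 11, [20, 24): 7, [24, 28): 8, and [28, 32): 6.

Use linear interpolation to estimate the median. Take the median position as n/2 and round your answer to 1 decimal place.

Cumulative frequencies: 6, 14, 26, 44, 55, 62, 70, 76
n = 76; position = n/2 = 38.
This falls in the class [12, 16): L = 12, F = 26, f = 18, h = 4.
Median ≈ 12 + ((38 − 26) / 18) × 4 = 14.6667

14.7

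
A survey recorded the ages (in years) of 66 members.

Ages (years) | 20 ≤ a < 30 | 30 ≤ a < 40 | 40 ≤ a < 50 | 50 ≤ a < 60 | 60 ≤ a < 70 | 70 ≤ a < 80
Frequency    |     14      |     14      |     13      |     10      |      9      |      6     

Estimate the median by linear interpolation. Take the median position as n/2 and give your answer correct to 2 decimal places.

Cumulative frequencies: 14, 28, 41, 51, 60, 66
n = 66; position = n/2 = 33.
This falls in the class 40 ≤ a < 50: L = 40, F = 28, f = 13, h = 10.
Median ≈ 40 + ((33 − 28) / 13) × 10 = 43.8462

43.85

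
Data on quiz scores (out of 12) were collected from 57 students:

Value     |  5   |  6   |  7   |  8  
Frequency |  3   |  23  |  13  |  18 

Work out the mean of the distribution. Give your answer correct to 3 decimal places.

Values: 5, 6, 7, 8
Σfx = 3×5 + 23×6 + 13×7 + 18×8 = 388
n = Σf = 57
Mean = 388 / 57 = 6.8070

6.807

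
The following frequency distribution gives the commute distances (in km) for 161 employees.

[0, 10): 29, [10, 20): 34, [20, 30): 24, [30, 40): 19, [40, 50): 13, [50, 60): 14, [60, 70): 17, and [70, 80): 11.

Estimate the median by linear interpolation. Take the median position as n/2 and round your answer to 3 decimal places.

Cumulative frequencies: 29, 63, 87, 106, 119, 133, 150, 161
n = 161; position = n/2 = 80.5.
This falls in the class [20, 30): L = 20, F = 63, f = 24, h = 10.
Median ≈ 20 + ((80.5 − 63) / 24) × 10 = 27.2917

27.292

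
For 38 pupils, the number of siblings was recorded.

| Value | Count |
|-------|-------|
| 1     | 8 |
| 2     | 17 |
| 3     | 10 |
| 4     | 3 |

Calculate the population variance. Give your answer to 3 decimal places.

Values: 1, 2, 3, 4
n = 38, Σfx = 84, mean = 2.2105
Σfx² = 214
Σf(x − x̄)² = Σfx² − (Σfx)²/n = 214 − 84²/38 = 28.3158
Population variance = 28.3158 / 38 = 0.7452

0.745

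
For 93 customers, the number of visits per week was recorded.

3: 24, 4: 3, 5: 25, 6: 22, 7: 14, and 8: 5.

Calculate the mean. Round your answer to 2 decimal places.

5.15

Values: 3, 4, 5, 6, 7, 8
Σfx = 24×3 + 3×4 + 25×5 + 22×6 + 14×7 + 5×8 = 479
n = Σf = 93
Mean = 479 / 93 = 5.1505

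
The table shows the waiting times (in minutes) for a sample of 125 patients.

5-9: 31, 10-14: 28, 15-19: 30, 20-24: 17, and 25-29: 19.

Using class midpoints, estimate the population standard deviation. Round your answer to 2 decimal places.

6.86

Midpoints: 7, 12, 17, 22, 27
n = 125, Σfm = 1950, mean = 15.6000
Σfm² = 36300
Σf(m − x̄)² = Σfm² − (Σfm)²/n = 36300 − 1950²/125 = 5880.0000
Population variance = 5880.0000 / 125 = 47.0400
Standard deviation = √47.0400 = 6.8586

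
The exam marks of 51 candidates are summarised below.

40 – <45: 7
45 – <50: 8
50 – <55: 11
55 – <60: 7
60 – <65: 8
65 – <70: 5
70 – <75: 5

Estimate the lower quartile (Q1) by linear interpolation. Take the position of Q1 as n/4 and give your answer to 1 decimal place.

48.6

Cumulative frequencies: 7, 15, 26, 33, 41, 46, 51
n = 51; position = n/4 = 12.75.
This falls in the class 45 – <50: L = 45, F = 7, f = 8, h = 5.
Lower quartile ≈ 45 + ((12.75 − 7) / 8) × 5 = 48.5938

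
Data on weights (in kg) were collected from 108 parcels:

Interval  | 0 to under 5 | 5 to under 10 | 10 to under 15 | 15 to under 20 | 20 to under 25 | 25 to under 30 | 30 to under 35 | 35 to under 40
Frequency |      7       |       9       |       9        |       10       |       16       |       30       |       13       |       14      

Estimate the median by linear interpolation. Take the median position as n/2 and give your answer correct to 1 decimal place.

Cumulative frequencies: 7, 16, 25, 35, 51, 81, 94, 108
n = 108; position = n/2 = 54.
This falls in the class 25 to under 30: L = 25, F = 51, f = 30, h = 5.
Median ≈ 25 + ((54 − 51) / 30) × 5 = 25.5000

25.5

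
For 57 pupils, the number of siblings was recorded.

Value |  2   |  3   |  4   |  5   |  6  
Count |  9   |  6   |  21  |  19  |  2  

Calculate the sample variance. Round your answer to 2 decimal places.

1.23

Values: 2, 3, 4, 5, 6
n = 57, Σfx = 227, mean = 3.9825
Σfx² = 973
Σf(x − x̄)² = Σfx² − (Σfx)²/n = 973 − 227²/57 = 68.9825
Sample variance = 68.9825 / 56 = 1.2318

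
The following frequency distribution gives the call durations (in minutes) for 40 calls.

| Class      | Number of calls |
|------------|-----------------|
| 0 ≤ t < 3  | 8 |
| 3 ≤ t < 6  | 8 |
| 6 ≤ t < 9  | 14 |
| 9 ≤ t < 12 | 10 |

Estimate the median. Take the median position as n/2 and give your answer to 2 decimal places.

Cumulative frequencies: 8, 16, 30, 40
n = 40; position = n/2 = 20.
This falls in the class 6 ≤ t < 9: L = 6, F = 16, f = 14, h = 3.
Median ≈ 6 + ((20 − 16) / 14) × 3 = 6.8571

6.86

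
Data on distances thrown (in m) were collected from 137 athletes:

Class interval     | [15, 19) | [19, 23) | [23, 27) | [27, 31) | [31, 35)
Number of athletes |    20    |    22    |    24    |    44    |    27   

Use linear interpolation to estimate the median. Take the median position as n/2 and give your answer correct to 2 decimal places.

Cumulative frequencies: 20, 42, 66, 110, 137
n = 137; position = n/2 = 68.5.
This falls in the class [27, 31): L = 27, F = 66, f = 44, h = 4.
Median ≈ 27 + ((68.5 − 66) / 44) × 4 = 27.2273

27.23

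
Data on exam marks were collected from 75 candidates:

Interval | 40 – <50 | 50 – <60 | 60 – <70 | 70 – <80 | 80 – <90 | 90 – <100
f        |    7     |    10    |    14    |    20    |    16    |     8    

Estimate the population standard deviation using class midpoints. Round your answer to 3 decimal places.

14.512

Midpoints: 45, 55, 65, 75, 85, 95
n = 75, Σfm = 5395, mean = 71.9333
Σfm² = 403875
Σf(m − x̄)² = Σfm² − (Σfm)²/n = 403875 − 5395²/75 = 15794.6667
Population variance = 15794.6667 / 75 = 210.5956
Standard deviation = √210.5956 = 14.5119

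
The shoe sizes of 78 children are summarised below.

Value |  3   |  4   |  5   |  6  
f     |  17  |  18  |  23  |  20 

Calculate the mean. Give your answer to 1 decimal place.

4.6

Values: 3, 4, 5, 6
Σfx = 17×3 + 18×4 + 23×5 + 20×6 = 358
n = Σf = 78
Mean = 358 / 78 = 4.5897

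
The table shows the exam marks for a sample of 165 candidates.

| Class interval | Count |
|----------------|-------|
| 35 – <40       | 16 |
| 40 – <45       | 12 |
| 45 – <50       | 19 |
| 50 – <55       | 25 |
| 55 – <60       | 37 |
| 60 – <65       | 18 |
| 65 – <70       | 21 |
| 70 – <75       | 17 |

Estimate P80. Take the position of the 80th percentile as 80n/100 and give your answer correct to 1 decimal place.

66.2

Cumulative frequencies: 16, 28, 47, 72, 109, 127, 148, 165
n = 165; position = 80n/100 = 132.
This falls in the class 65 – <70: L = 65, F = 127, f = 21, h = 5.
80th percentile ≈ 65 + ((132 − 127) / 21) × 5 = 66.1905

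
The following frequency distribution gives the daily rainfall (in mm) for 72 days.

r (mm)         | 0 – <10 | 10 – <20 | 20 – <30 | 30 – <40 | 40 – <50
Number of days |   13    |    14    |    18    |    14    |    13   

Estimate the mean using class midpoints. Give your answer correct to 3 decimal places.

25.000

Midpoints: 5, 15, 25, 35, 45
Σfm = 13×5 + 14×15 + 18×25 + 14×35 + 13×45 = 1800
n = Σf = 72
Mean = 1800 / 72 = 25.0000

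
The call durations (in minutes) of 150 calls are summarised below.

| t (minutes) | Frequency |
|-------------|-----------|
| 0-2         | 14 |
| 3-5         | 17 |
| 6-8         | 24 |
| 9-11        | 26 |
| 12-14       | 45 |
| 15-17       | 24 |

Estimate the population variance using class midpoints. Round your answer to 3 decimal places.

Midpoints: 1, 4, 7, 10, 13, 16
n = 150, Σfm = 1479, mean = 9.8600
Σfm² = 17811
Σf(m − x̄)² = Σfm² − (Σfm)²/n = 17811 − 1479²/150 = 3228.0600
Population variance = 3228.0600 / 150 = 21.5204

21.520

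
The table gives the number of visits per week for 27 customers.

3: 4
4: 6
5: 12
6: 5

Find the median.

5

Cumulative frequencies: 4, 10, 22, 27
n = 27, so the median is the value in position (n+1)/2 = 14.
Position 14 falls at value 5.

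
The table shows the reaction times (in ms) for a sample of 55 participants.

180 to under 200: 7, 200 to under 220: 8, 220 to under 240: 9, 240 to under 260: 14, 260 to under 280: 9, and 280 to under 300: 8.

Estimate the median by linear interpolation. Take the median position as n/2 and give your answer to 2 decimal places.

245.00

Cumulative frequencies: 7, 15, 24, 38, 47, 55
n = 55; position = n/2 = 27.5.
This falls in the class 240 to under 260: L = 240, F = 24, f = 14, h = 20.
Median ≈ 240 + ((27.5 − 24) / 14) × 20 = 245.0000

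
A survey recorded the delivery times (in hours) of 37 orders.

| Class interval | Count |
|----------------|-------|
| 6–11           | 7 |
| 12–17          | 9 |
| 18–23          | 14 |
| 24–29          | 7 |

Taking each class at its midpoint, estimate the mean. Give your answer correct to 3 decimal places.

17.905

Midpoints: 8.5, 14.5, 20.5, 26.5
Σfm = 7×8.5 + 9×14.5 + 14×20.5 + 7×26.5 = 662.5
n = Σf = 37
Mean = 662.5 / 37 = 17.9054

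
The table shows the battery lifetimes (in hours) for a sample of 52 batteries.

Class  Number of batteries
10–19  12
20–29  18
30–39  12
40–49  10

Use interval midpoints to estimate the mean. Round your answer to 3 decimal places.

28.346

Midpoints: 14.5, 24.5, 34.5, 44.5
Σfm = 12×14.5 + 18×24.5 + 12×34.5 + 10×44.5 = 1474
n = Σf = 52
Mean = 1474 / 52 = 28.3462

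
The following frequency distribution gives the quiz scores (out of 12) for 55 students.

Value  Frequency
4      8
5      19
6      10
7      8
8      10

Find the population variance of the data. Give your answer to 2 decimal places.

Values: 4, 5, 6, 7, 8
n = 55, Σfx = 323, mean = 5.8727
Σfx² = 1995
Σf(x − x̄)² = Σfx² − (Σfx)²/n = 1995 − 323²/55 = 98.1091
Population variance = 98.1091 / 55 = 1.7838

1.78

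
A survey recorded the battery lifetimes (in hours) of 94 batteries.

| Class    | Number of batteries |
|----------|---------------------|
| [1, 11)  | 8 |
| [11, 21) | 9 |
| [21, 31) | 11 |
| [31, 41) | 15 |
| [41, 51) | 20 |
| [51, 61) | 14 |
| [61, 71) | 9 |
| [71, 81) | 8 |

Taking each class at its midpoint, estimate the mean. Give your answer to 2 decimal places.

Midpoints: 6, 16, 26, 36, 46, 56, 66, 76
Σfm = 8×6 + 9×16 + 11×26 + 15×36 + 20×46 + 14×56 + 9×66 + 8×76 = 3924
n = Σf = 94
Mean = 3924 / 94 = 41.7447

41.74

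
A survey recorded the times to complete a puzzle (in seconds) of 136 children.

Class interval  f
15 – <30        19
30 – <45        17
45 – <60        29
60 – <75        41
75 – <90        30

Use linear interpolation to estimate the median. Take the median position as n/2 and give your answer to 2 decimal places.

Cumulative frequencies: 19, 36, 65, 106, 136
n = 136; position = n/2 = 68.
This falls in the class 60 – <75: L = 60, F = 65, f = 41, h = 15.
Median ≈ 60 + ((68 − 65) / 41) × 15 = 61.0976

61.10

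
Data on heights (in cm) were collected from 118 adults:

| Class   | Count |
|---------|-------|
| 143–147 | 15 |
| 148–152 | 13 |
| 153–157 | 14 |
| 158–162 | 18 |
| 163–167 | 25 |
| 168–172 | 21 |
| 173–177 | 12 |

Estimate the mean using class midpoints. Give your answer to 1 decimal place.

160.8

Midpoints: 145, 150, 155, 160, 165, 170, 175
Σfm = 15×145 + 13×150 + 14×155 + 18×160 + 25×165 + 21×170 + 12×175 = 18970
n = Σf = 118
Mean = 18970 / 118 = 160.7627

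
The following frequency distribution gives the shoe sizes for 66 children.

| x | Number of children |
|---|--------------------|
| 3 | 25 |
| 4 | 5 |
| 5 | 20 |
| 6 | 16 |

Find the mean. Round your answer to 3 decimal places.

4.409

Values: 3, 4, 5, 6
Σfx = 25×3 + 5×4 + 20×5 + 16×6 = 291
n = Σf = 66
Mean = 291 / 66 = 4.4091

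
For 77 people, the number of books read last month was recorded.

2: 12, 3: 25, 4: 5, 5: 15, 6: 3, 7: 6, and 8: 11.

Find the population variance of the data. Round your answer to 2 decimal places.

4.09

Values: 2, 3, 4, 5, 6, 7, 8
n = 77, Σfx = 342, mean = 4.4416
Σfx² = 1834
Σf(x − x̄)² = Σfx² − (Σfx)²/n = 1834 − 342²/77 = 314.9870
Population variance = 314.9870 / 77 = 4.0907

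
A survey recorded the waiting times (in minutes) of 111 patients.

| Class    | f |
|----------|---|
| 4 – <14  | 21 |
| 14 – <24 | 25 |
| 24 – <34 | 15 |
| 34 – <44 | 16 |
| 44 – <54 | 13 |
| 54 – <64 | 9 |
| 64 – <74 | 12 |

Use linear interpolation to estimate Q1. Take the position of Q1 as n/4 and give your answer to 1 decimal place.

Cumulative frequencies: 21, 46, 61, 77, 90, 99, 111
n = 111; position = n/4 = 27.75.
This falls in the class 14 – <24: L = 14, F = 21, f = 25, h = 10.
Lower quartile ≈ 14 + ((27.75 − 21) / 25) × 10 = 16.7000

16.7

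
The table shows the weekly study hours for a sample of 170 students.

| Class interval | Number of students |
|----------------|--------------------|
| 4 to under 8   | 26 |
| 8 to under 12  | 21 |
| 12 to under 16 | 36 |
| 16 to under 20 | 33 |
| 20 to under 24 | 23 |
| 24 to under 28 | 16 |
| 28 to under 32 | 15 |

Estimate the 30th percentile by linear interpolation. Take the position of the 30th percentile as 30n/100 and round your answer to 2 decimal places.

12.44

Cumulative frequencies: 26, 47, 83, 116, 139, 155, 170
n = 170; position = 30n/100 = 51.
This falls in the class 12 to under 16: L = 12, F = 47, f = 36, h = 4.
30th percentile ≈ 12 + ((51 − 47) / 36) × 4 = 12.4444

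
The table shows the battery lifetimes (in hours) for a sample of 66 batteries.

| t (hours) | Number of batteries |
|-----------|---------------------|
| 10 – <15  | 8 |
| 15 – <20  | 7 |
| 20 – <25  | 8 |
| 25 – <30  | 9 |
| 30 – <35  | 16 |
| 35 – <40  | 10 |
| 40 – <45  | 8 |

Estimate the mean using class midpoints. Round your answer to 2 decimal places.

28.56

Midpoints: 12.5, 17.5, 22.5, 27.5, 32.5, 37.5, 42.5
Σfm = 8×12.5 + 7×17.5 + 8×22.5 + 9×27.5 + 16×32.5 + 10×37.5 + 8×42.5 = 1885
n = Σf = 66
Mean = 1885 / 66 = 28.5606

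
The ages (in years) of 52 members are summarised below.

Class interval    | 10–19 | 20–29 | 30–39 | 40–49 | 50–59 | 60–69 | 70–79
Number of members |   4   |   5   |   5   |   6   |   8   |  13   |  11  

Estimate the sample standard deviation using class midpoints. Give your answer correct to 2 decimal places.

19.26

Midpoints: 14.5, 24.5, 34.5, 44.5, 54.5, 64.5, 74.5
n = 52, Σfm = 2714, mean = 52.1923
Σfm² = 160573
Σf(m − x̄)² = Σfm² − (Σfm)²/n = 160573 − 2714²/52 = 18923.0769
Sample variance = 18923.0769 / 51 = 371.0407
Standard deviation = √371.0407 = 19.2624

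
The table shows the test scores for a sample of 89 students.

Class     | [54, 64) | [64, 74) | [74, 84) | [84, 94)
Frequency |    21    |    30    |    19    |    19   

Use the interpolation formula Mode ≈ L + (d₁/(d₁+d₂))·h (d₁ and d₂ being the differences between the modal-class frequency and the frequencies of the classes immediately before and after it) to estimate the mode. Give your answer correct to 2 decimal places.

Modal class: [64, 74) (highest frequency 30).
d₁ = 30 − 21 = 9, d₂ = 30 − 19 = 11
Mode ≈ 64 + (9/(9+11)) × 10 = 64 + 4.5000 = 68.5000

68.50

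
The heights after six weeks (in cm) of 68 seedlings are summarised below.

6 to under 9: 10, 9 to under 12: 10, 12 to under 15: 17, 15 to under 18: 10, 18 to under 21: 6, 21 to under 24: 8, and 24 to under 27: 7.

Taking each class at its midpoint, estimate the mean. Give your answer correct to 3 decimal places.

15.441

Midpoints: 7.5, 10.5, 13.5, 16.5, 19.5, 22.5, 25.5
Σfm = 10×7.5 + 10×10.5 + 17×13.5 + 10×16.5 + 6×19.5 + 8×22.5 + 7×25.5 = 1050
n = Σf = 68
Mean = 1050 / 68 = 15.4412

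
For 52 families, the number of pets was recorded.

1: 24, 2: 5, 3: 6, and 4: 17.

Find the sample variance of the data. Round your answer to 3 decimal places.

1.825

Values: 1, 2, 3, 4
n = 52, Σfx = 120, mean = 2.3077
Σfx² = 370
Σf(x − x̄)² = Σfx² − (Σfx)²/n = 370 − 120²/52 = 93.0769
Sample variance = 93.0769 / 51 = 1.8250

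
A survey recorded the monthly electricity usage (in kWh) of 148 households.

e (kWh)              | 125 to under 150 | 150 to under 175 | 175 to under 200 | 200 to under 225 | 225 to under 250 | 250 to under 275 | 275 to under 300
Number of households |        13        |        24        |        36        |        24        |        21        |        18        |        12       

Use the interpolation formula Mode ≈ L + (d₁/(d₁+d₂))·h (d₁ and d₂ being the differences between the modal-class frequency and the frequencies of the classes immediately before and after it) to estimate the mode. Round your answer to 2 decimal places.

Modal class: 175 to under 200 (highest frequency 36).
d₁ = 36 − 24 = 12, d₂ = 36 − 24 = 12
Mode ≈ 175 + (12/(12+12)) × 25 = 175 + 12.5000 = 187.5000

187.50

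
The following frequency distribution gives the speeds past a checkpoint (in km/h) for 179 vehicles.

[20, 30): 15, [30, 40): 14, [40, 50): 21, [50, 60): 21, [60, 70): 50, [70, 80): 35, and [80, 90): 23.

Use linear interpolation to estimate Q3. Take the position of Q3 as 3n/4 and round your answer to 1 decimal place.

Cumulative frequencies: 15, 29, 50, 71, 121, 156, 179
n = 179; position = 3n/4 = 134.25.
This falls in the class [70, 80): L = 70, F = 121, f = 35, h = 10.
Upper quartile ≈ 70 + ((134.25 − 121) / 35) × 10 = 73.7857

73.8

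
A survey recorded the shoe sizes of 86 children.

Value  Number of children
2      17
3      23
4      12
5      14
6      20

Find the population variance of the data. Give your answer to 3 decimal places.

Values: 2, 3, 4, 5, 6
n = 86, Σfx = 341, mean = 3.9651
Σfx² = 1537
Σf(x − x̄)² = Σfx² − (Σfx)²/n = 1537 − 341²/86 = 184.8953
Population variance = 184.8953 / 86 = 2.1499

2.150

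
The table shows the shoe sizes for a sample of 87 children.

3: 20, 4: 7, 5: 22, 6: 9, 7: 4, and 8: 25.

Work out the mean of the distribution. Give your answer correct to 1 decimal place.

Values: 3, 4, 5, 6, 7, 8
Σfx = 20×3 + 7×4 + 22×5 + 9×6 + 4×7 + 25×8 = 480
n = Σf = 87
Mean = 480 / 87 = 5.5172

5.5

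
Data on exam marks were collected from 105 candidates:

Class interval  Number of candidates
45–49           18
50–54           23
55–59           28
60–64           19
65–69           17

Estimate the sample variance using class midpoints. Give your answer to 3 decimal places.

Midpoints: 47, 52, 57, 62, 67
n = 105, Σfm = 5955, mean = 56.7143
Σfm² = 342275
Σf(m − x̄)² = Σfm² − (Σfm)²/n = 342275 − 5955²/105 = 4541.4286
Sample variance = 4541.4286 / 104 = 43.6676

43.668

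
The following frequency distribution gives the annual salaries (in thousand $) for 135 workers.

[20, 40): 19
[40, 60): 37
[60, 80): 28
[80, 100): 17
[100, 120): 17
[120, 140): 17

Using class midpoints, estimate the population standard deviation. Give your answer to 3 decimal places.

Midpoints: 30, 50, 70, 90, 110, 130
n = 135, Σfm = 9990, mean = 74.0000
Σfm² = 877500
Σf(m − x̄)² = Σfm² − (Σfm)²/n = 877500 − 9990²/135 = 138240.0000
Population variance = 138240.0000 / 135 = 1024.0000
Standard deviation = √1024.0000 = 32.0000

32.000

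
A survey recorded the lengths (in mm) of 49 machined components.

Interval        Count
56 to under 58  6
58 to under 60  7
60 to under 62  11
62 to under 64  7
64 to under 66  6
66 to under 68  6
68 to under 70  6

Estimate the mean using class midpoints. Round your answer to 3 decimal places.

Midpoints: 57, 59, 61, 63, 65, 67, 69
Σfm = 6×57 + 7×59 + 11×61 + 7×63 + 6×65 + 6×67 + 6×69 = 3073
n = Σf = 49
Mean = 3073 / 49 = 62.7143

62.714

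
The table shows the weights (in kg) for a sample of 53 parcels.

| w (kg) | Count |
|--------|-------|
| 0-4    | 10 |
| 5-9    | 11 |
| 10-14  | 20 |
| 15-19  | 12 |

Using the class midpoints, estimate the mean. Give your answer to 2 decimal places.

Midpoints: 2, 7, 12, 17
Σfm = 10×2 + 11×7 + 20×12 + 12×17 = 541
n = Σf = 53
Mean = 541 / 53 = 10.2075

10.21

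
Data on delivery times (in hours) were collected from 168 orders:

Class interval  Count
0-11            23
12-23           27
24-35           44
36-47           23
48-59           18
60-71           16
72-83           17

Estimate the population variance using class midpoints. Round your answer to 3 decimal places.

Midpoints: 5.5, 17.5, 29.5, 41.5, 53.5, 65.5, 77.5
n = 168, Σfm = 6180, mean = 36.7857
Σfm² = 309138
Σf(m − x̄)² = Σfm² − (Σfm)²/n = 309138 − 6180²/168 = 81802.2857
Population variance = 81802.2857 / 168 = 486.9184

486.918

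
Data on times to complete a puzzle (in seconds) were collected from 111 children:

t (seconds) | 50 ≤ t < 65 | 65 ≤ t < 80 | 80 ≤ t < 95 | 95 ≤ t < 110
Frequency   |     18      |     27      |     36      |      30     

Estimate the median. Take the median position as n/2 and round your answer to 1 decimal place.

84.4

Cumulative frequencies: 18, 45, 81, 111
n = 111; position = n/2 = 55.5.
This falls in the class 80 ≤ t < 95: L = 80, F = 45, f = 36, h = 15.
Median ≈ 80 + ((55.5 − 45) / 36) × 15 = 84.3750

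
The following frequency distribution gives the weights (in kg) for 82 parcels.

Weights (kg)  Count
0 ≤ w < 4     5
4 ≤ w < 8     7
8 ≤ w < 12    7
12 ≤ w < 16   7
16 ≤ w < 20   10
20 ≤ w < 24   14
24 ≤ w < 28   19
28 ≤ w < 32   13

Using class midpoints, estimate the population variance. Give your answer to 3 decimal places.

Midpoints: 2, 6, 10, 14, 18, 22, 26, 30
n = 82, Σfm = 1592, mean = 19.4146
Σfm² = 36904
Σf(m − x̄)² = Σfm² − (Σfm)²/n = 36904 − 1592²/82 = 5995.9024
Population variance = 5995.9024 / 82 = 73.1208

73.121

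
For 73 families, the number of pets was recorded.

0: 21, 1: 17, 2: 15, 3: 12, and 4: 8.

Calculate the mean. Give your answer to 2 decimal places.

1.58

Values: 0, 1, 2, 3, 4
Σfx = 21×0 + 17×1 + 15×2 + 12×3 + 8×4 = 115
n = Σf = 73
Mean = 115 / 73 = 1.5753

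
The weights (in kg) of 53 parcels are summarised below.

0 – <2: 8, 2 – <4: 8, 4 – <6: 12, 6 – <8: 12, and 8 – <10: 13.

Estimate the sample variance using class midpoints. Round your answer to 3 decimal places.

Midpoints: 1, 3, 5, 7, 9
n = 53, Σfm = 293, mean = 5.5283
Σfm² = 2021
Σf(m − x̄)² = Σfm² − (Σfm)²/n = 2021 − 293²/53 = 401.2075
Sample variance = 401.2075 / 52 = 7.7155

7.716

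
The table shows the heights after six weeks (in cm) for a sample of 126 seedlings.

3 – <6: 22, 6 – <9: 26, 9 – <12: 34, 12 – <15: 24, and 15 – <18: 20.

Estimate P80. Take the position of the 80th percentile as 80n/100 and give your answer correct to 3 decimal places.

Cumulative frequencies: 22, 48, 82, 106, 126
n = 126; position = 80n/100 = 100.8.
This falls in the class 12 – <15: L = 12, F = 82, f = 24, h = 3.
80th percentile ≈ 12 + ((100.8 − 82) / 24) × 3 = 14.3500

14.350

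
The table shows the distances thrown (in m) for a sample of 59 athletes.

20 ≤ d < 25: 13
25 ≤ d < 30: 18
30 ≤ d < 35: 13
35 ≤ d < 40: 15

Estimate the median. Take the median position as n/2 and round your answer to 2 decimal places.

Cumulative frequencies: 13, 31, 44, 59
n = 59; position = n/2 = 29.5.
This falls in the class 25 ≤ d < 30: L = 25, F = 13, f = 18, h = 5.
Median ≈ 25 + ((29.5 − 13) / 18) × 5 = 29.5833

29.58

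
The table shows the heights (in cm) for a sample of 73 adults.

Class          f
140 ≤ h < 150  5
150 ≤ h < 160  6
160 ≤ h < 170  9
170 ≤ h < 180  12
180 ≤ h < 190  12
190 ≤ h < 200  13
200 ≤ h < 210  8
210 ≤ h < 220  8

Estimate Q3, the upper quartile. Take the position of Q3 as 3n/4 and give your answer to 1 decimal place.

198.3

Cumulative frequencies: 5, 11, 20, 32, 44, 57, 65, 73
n = 73; position = 3n/4 = 54.75.
This falls in the class 190 ≤ h < 200: L = 190, F = 44, f = 13, h = 10.
Upper quartile ≈ 190 + ((54.75 − 44) / 13) × 10 = 198.2692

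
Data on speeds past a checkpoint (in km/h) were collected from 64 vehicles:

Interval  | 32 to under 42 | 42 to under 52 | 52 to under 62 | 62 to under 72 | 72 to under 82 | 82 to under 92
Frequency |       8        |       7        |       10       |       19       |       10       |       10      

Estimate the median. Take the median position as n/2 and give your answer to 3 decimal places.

65.684

Cumulative frequencies: 8, 15, 25, 44, 54, 64
n = 64; position = n/2 = 32.
This falls in the class 62 to under 72: L = 62, F = 25, f = 19, h = 10.
Median ≈ 62 + ((32 − 25) / 19) × 10 = 65.6842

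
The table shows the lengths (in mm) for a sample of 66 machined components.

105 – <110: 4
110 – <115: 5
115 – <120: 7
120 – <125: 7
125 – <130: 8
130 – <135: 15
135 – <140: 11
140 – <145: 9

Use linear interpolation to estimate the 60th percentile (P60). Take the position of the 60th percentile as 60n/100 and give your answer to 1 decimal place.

Cumulative frequencies: 4, 9, 16, 23, 31, 46, 57, 66
n = 66; position = 60n/100 = 39.6.
This falls in the class 130 – <135: L = 130, F = 31, f = 15, h = 5.
60th percentile ≈ 130 + ((39.6 − 31) / 15) × 5 = 132.8667

132.9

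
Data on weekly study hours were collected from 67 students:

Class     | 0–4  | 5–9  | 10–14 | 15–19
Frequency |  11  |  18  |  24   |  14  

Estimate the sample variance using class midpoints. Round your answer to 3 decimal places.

24.966

Midpoints: 2, 7, 12, 17
n = 67, Σfm = 674, mean = 10.0597
Σfm² = 8428
Σf(m − x̄)² = Σfm² − (Σfm)²/n = 8428 − 674²/67 = 1647.7612
Sample variance = 1647.7612 / 66 = 24.9661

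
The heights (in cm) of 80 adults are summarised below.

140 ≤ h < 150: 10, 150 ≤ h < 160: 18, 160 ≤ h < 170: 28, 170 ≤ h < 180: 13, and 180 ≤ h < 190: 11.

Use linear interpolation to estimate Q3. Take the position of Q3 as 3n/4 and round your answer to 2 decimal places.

Cumulative frequencies: 10, 28, 56, 69, 80
n = 80; position = 3n/4 = 60.
This falls in the class 170 ≤ h < 180: L = 170, F = 56, f = 13, h = 10.
Upper quartile ≈ 170 + ((60 − 56) / 13) × 10 = 173.0769

173.08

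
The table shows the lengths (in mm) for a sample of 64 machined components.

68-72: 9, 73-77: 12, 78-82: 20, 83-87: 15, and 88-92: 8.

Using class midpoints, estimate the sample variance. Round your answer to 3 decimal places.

37.692

Midpoints: 70, 75, 80, 85, 90
n = 64, Σfm = 5125, mean = 80.0781
Σfm² = 412775
Σf(m − x̄)² = Σfm² − (Σfm)²/n = 412775 − 5125²/64 = 2374.6094
Sample variance = 2374.6094 / 63 = 37.6922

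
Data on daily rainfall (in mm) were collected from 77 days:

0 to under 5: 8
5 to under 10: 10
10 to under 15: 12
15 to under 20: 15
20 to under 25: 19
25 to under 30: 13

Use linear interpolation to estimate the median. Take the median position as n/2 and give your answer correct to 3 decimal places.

17.833

Cumulative frequencies: 8, 18, 30, 45, 64, 77
n = 77; position = n/2 = 38.5.
This falls in the class 15 to under 20: L = 15, F = 30, f = 15, h = 5.
Median ≈ 15 + ((38.5 − 30) / 15) × 5 = 17.8333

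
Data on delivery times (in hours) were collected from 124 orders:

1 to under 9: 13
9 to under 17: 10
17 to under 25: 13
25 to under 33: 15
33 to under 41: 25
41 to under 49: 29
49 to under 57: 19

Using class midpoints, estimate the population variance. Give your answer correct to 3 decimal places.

229.528

Midpoints: 5, 13, 21, 29, 37, 45, 53
n = 124, Σfm = 4140, mean = 33.3871
Σfm² = 166684
Σf(m − x̄)² = Σfm² − (Σfm)²/n = 166684 − 4140²/124 = 28461.4194
Population variance = 28461.4194 / 124 = 229.5276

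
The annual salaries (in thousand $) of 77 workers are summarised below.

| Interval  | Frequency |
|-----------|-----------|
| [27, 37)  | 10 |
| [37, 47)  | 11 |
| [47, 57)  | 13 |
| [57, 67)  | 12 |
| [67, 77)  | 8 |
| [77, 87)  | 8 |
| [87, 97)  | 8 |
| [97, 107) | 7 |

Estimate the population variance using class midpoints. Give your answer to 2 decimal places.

479.78

Midpoints: 32, 42, 52, 62, 72, 82, 92, 102
n = 77, Σfm = 4884, mean = 63.4286
Σfm² = 346728
Σf(m − x̄)² = Σfm² − (Σfm)²/n = 346728 − 4884²/77 = 36942.8571
Population variance = 36942.8571 / 77 = 479.7774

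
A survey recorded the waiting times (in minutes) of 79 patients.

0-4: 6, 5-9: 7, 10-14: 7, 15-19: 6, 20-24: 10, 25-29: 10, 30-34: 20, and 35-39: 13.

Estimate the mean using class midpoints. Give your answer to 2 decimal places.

Midpoints: 2, 7, 12, 17, 22, 27, 32, 37
Σfm = 6×2 + 7×7 + 7×12 + 6×17 + 10×22 + 10×27 + 20×32 + 13×37 = 1858
n = Σf = 79
Mean = 1858 / 79 = 23.5190

23.52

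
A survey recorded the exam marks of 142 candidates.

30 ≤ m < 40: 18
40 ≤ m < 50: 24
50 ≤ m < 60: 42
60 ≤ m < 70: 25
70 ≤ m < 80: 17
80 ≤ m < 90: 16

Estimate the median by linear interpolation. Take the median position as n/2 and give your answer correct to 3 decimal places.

Cumulative frequencies: 18, 42, 84, 109, 126, 142
n = 142; position = n/2 = 71.
This falls in the class 50 ≤ m < 60: L = 50, F = 42, f = 42, h = 10.
Median ≈ 50 + ((71 − 42) / 42) × 10 = 56.9048

56.905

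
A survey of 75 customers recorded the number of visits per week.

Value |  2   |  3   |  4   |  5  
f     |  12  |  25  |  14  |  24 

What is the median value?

Cumulative frequencies: 12, 37, 51, 75
n = 75, so the median is the value in position (n+1)/2 = 38.
Position 38 falls at value 4.

4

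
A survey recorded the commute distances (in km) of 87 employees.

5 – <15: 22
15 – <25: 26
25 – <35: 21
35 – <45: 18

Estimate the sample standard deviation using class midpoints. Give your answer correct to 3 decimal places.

Midpoints: 10, 20, 30, 40
n = 87, Σfm = 2090, mean = 24.0230
Σfm² = 60300
Σf(m − x̄)² = Σfm² − (Σfm)²/n = 60300 − 2090²/87 = 10091.9540
Sample variance = 10091.9540 / 86 = 117.3483
Standard deviation = √117.3483 = 10.8327

10.833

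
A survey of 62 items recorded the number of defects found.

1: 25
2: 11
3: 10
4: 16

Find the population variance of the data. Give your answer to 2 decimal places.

1.52

Values: 1, 2, 3, 4
n = 62, Σfx = 141, mean = 2.2742
Σfx² = 415
Σf(x − x̄)² = Σfx² − (Σfx)²/n = 415 − 141²/62 = 94.3387
Population variance = 94.3387 / 62 = 1.5216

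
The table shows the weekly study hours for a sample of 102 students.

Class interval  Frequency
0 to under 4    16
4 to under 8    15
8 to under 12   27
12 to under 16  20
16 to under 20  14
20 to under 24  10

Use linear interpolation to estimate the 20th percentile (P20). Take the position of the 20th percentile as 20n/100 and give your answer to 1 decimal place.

Cumulative frequencies: 16, 31, 58, 78, 92, 102
n = 102; position = 20n/100 = 20.4.
This falls in the class 4 to under 8: L = 4, F = 16, f = 15, h = 4.
20th percentile ≈ 4 + ((20.4 − 16) / 15) × 4 = 5.1733

5.2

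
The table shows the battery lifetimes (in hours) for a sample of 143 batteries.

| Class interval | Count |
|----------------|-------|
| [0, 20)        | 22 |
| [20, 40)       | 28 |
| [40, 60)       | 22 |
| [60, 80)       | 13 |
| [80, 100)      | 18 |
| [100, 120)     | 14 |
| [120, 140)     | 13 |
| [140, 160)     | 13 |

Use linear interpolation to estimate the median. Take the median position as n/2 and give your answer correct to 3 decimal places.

59.545

Cumulative frequencies: 22, 50, 72, 85, 103, 117, 130, 143
n = 143; position = n/2 = 71.5.
This falls in the class [40, 60): L = 40, F = 50, f = 22, h = 20.
Median ≈ 40 + ((71.5 − 50) / 22) × 20 = 59.5455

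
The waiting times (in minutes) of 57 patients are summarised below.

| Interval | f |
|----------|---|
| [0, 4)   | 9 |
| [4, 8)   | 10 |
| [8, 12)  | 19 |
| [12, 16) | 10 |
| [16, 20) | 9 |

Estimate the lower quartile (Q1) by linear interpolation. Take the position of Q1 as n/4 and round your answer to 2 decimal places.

Cumulative frequencies: 9, 19, 38, 48, 57
n = 57; position = n/4 = 14.25.
This falls in the class [4, 8): L = 4, F = 9, f = 10, h = 4.
Lower quartile ≈ 4 + ((14.25 − 9) / 10) × 4 = 6.1000

6.10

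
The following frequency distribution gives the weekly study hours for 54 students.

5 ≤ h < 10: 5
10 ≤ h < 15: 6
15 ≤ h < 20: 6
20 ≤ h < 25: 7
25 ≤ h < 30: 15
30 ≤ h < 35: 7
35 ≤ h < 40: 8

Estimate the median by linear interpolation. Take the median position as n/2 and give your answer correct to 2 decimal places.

26.00

Cumulative frequencies: 5, 11, 17, 24, 39, 46, 54
n = 54; position = n/2 = 27.
This falls in the class 25 ≤ h < 30: L = 25, F = 24, f = 15, h = 5.
Median ≈ 25 + ((27 − 24) / 15) × 5 = 26.0000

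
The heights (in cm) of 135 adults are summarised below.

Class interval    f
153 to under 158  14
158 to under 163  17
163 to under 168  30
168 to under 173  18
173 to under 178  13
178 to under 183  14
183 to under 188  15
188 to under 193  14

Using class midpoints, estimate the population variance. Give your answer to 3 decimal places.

118.963

Midpoints: 155.5, 160.5, 165.5, 170.5, 175.5, 180.5, 185.5, 190.5
n = 135, Σfm = 23197.5, mean = 171.8333
Σfm² = 4002163.75
Σf(m − x̄)² = Σfm² − (Σfm)²/n = 4002163.75 − 23197.5²/135 = 16060.0000
Population variance = 16060.0000 / 135 = 118.9630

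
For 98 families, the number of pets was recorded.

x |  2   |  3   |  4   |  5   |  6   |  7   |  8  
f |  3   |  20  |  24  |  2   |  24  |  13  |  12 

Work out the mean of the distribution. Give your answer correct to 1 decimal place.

Values: 2, 3, 4, 5, 6, 7, 8
Σfx = 3×2 + 20×3 + 24×4 + 2×5 + 24×6 + 13×7 + 12×8 = 503
n = Σf = 98
Mean = 503 / 98 = 5.1327

5.1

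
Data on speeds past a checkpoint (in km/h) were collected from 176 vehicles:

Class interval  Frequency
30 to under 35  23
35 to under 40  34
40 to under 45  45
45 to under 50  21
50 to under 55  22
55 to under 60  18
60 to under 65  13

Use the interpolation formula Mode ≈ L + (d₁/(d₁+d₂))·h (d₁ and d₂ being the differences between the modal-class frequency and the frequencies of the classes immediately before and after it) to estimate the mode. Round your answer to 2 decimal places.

41.57

Modal class: 40 to under 45 (highest frequency 45).
d₁ = 45 − 34 = 11, d₂ = 45 − 21 = 24
Mode ≈ 40 + (11/(11+24)) × 5 = 40 + 1.5714 = 41.5714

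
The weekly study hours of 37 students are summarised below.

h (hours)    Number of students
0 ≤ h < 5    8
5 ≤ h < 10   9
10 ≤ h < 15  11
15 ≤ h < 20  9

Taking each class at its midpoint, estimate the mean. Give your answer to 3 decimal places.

10.338

Midpoints: 2.5, 7.5, 12.5, 17.5
Σfm = 8×2.5 + 9×7.5 + 11×12.5 + 9×17.5 = 382.5
n = Σf = 37
Mean = 382.5 / 37 = 10.3378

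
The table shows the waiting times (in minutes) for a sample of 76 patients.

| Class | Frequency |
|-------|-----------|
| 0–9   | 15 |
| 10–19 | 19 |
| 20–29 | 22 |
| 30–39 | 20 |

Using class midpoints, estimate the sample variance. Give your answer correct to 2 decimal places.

Midpoints: 4.5, 14.5, 24.5, 34.5
n = 76, Σfm = 1572, mean = 20.6842
Σfm² = 41309
Σf(m − x̄)² = Σfm² − (Σfm)²/n = 41309 − 1572²/76 = 8793.4211
Sample variance = 8793.4211 / 75 = 117.2456

117.25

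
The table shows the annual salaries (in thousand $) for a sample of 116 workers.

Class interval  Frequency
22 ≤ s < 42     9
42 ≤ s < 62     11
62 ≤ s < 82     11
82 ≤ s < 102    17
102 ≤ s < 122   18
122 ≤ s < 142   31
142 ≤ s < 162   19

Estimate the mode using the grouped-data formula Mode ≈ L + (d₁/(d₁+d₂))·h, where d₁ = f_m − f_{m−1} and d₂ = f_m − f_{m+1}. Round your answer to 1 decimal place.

132.4

Modal class: 122 ≤ s < 142 (highest frequency 31).
d₁ = 31 − 18 = 13, d₂ = 31 − 19 = 12
Mode ≈ 122 + (13/(13+12)) × 20 = 122 + 10.4000 = 132.4000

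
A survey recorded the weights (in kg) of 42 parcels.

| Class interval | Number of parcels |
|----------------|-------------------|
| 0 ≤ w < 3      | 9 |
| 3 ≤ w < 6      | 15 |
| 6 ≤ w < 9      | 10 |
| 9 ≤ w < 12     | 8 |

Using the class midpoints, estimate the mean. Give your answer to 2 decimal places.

5.71

Midpoints: 1.5, 4.5, 7.5, 10.5
Σfm = 9×1.5 + 15×4.5 + 10×7.5 + 8×10.5 = 240
n = Σf = 42
Mean = 240 / 42 = 5.7143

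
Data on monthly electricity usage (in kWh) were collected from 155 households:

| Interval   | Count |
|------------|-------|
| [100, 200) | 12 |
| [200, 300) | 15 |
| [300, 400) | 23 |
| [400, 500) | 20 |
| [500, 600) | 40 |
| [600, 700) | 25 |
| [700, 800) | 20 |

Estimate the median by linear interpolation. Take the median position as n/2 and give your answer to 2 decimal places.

518.75

Cumulative frequencies: 12, 27, 50, 70, 110, 135, 155
n = 155; position = n/2 = 77.5.
This falls in the class [500, 600): L = 500, F = 70, f = 40, h = 100.
Median ≈ 500 + ((77.5 − 70) / 40) × 100 = 518.7500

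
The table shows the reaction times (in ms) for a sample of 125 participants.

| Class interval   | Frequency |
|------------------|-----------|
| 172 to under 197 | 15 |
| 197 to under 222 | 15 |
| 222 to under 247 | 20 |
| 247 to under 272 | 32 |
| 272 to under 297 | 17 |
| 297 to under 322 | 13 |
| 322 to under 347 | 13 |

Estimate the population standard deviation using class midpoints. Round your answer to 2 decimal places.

44.70

Midpoints: 184.5, 209.5, 234.5, 259.5, 284.5, 309.5, 334.5
n = 125, Σfm = 32112.5, mean = 256.9000
Σfm² = 8499481.25
Σf(m − x̄)² = Σfm² − (Σfm)²/n = 8499481.25 − 32112.5²/125 = 249780.0000
Population variance = 249780.0000 / 125 = 1998.2400
Standard deviation = √1998.2400 = 44.7017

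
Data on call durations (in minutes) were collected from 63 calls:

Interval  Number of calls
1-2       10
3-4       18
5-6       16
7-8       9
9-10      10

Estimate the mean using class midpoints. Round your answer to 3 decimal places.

Midpoints: 1.5, 3.5, 5.5, 7.5, 9.5
Σfm = 10×1.5 + 18×3.5 + 16×5.5 + 9×7.5 + 10×9.5 = 328.5
n = Σf = 63
Mean = 328.5 / 63 = 5.2143

5.214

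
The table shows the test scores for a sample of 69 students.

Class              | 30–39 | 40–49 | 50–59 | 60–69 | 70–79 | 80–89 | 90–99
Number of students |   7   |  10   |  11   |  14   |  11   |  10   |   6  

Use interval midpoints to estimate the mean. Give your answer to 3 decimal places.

Midpoints: 34.5, 44.5, 54.5, 64.5, 74.5, 84.5, 94.5
Σfm = 7×34.5 + 10×44.5 + 11×54.5 + 14×64.5 + 11×74.5 + 10×84.5 + 6×94.5 = 4420.5
n = Σf = 69
Mean = 4420.5 / 69 = 64.0652

64.065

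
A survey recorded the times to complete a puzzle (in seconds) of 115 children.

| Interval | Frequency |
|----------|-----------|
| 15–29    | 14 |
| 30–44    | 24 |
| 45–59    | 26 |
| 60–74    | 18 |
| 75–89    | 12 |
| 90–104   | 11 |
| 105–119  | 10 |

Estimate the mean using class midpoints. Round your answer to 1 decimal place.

Midpoints: 22, 37, 52, 67, 82, 97, 112
Σfm = 14×22 + 24×37 + 26×52 + 18×67 + 12×82 + 11×97 + 10×112 = 6925
n = Σf = 115
Mean = 6925 / 115 = 60.2174

60.2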